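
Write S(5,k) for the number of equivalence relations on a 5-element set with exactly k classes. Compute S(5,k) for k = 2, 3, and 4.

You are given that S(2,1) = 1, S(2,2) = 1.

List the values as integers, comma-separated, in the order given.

15, 25, 10

i=3: T(3,1)=0+1·1=1 | T(3,2)=1+2·1=3 | T(3,3)=1+3·0=1
i=4: T(4,1)=0+1·1=1 | T(4,2)=1+2·3=7 | T(4,3)=3+3·1=6 | T(4,4)=1+4·0=1
i=5: T(5,2)=1+2·7=15 | T(5,3)=7+3·6=25 | T(5,4)=6+4·1=10
Read S(5,2) = 15, S(5,3) = 25, S(5,4) = 10.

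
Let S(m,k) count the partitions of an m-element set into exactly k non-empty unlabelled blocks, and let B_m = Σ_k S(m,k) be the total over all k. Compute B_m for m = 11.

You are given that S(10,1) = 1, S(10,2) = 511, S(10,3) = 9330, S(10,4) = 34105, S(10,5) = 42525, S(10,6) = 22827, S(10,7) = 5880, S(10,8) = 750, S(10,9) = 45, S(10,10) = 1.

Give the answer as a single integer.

@11  (11,1):1·1+0→1, (11,2):511·2+1→1023, (11,3):9330·3+511→28501, (11,4):34105·4+9330→145750, (11,5):42525·5+34105→246730, (11,6):22827·6+42525→179487, (11,7):5880·7+22827→63987, (11,8):750·8+5880→11880, (11,9):45·9+750→1155, (11,10):1·10+45→55, (11,11):0·11+1→1
B_11 = ΣS(11,k) = 1+1023+28501+145750+246730+179487+63987+11880+1155+55+1 = 678570

678570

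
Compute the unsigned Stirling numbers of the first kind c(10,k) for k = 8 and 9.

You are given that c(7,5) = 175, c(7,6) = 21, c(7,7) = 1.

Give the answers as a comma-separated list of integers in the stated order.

r8: T_8,6=7×21+175=322; T_8,7=7×1+21=28; T_8,8=7×0+1=1
r9: T_9,7=8×28+322=546; T_9,8=8×1+28=36; T_9,9=8×0+1=1
r10: T_10,8=9×36+546=870; T_10,9=9×1+36=45
Read c(10,8) = 870, c(10,9) = 45.

870, 45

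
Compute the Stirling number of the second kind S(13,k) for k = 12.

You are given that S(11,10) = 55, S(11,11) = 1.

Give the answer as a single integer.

r12: T_12,11=11×1+55=66; T_12,12=12×0+1=1
r13: T_13,12=12×1+66=78
Read S(13,12) = 78.

78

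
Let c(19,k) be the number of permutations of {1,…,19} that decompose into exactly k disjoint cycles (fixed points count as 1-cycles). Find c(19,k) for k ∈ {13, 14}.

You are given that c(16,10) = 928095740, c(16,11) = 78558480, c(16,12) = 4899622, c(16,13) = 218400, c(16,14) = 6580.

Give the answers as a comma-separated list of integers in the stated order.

10246937272, 549789282

r17: T_17,11=16×78558480+928095740=2185031420; T_17,12=16×4899622+78558480=156952432; T_17,13=16×218400+4899622=8394022; T_17,14=16×6580+218400=323680
r18: T_18,12=17×156952432+2185031420=4853222764; T_18,13=17×8394022+156952432=299650806; T_18,14=17×323680+8394022=13896582
r19: T_19,13=18×299650806+4853222764=10246937272; T_19,14=18×13896582+299650806=549789282
Read c(19,13) = 10246937272, c(19,14) = 549789282.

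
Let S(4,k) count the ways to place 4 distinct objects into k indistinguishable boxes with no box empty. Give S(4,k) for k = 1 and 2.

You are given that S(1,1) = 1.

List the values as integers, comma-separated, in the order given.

1, 7

row 2: T[2][1]=1·1+0=1  T[2][2]=2·0+1=1
row 3: T[3][1]=1·1+0=1  T[3][2]=2·1+1=3
row 4: T[4][1]=1·1+0=1  T[4][2]=2·3+1=7
Read S(4,1) = 1, S(4,2) = 7.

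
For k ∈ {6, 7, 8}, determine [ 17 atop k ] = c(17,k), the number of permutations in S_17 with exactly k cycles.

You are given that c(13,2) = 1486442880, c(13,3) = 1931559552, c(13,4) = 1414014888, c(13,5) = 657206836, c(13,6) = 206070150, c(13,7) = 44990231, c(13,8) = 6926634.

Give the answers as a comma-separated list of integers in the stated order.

i=14: T(14,3)=1486442880+13·1931559552=26596717056 | T(14,4)=1931559552+13·1414014888=20313753096 | T(14,5)=1414014888+13·657206836=9957703756 | T(14,6)=657206836+13·206070150=3336118786 | T(14,7)=206070150+13·44990231=790943153 | T(14,8)=44990231+13·6926634=135036473
i=15: T(15,4)=26596717056+14·20313753096=310989260400 | T(15,5)=20313753096+14·9957703756=159721605680 | T(15,6)=9957703756+14·3336118786=56663366760 | T(15,7)=3336118786+14·790943153=14409322928 | T(15,8)=790943153+14·135036473=2681453775
i=16: T(16,5)=310989260400+15·159721605680=2706813345600 | T(16,6)=159721605680+15·56663366760=1009672107080 | T(16,7)=56663366760+15·14409322928=272803210680 | T(16,8)=14409322928+15·2681453775=54631129553
i=17: T(17,6)=2706813345600+16·1009672107080=18861567058880 | T(17,7)=1009672107080+16·272803210680=5374523477960 | T(17,8)=272803210680+16·54631129553=1146901283528
Read c(17,6) = 18861567058880, c(17,7) = 5374523477960, c(17,8) = 1146901283528.

18861567058880, 5374523477960, 1146901283528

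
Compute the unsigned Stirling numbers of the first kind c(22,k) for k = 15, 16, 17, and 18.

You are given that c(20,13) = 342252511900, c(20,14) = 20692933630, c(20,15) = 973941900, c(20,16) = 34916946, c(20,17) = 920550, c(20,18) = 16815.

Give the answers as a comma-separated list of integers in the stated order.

1599718388730, 75289668850, 2792167686, 79721796

@21  (21,14):20692933630·20+342252511900→756111184500, (21,15):973941900·20+20692933630→40171771630, (21,16):34916946·20+973941900→1672280820, (21,17):920550·20+34916946→53327946, (21,18):16815·20+920550→1256850
@22  (22,15):40171771630·21+756111184500→1599718388730, (22,16):1672280820·21+40171771630→75289668850, (22,17):53327946·21+1672280820→2792167686, (22,18):1256850·21+53327946→79721796
Read c(22,15) = 1599718388730, c(22,16) = 75289668850, c(22,17) = 2792167686, c(22,18) = 79721796.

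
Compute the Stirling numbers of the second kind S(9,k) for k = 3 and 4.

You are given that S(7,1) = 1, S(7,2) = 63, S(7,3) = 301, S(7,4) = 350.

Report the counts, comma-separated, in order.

3025, 7770

i=8: T(8,2)=1+2·63=127 | T(8,3)=63+3·301=966 | T(8,4)=301+4·350=1701
i=9: T(9,3)=127+3·966=3025 | T(9,4)=966+4·1701=7770
Read S(9,3) = 3025, S(9,4) = 7770.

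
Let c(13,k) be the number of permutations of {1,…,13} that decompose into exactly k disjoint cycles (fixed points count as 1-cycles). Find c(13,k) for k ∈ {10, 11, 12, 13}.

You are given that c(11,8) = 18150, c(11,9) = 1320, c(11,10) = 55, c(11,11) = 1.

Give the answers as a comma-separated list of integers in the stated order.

i=12: T(12,9)=18150+11·1320=32670 | T(12,10)=1320+11·55=1925 | T(12,11)=55+11·1=66 | T(12,12)=1+11·0=1
i=13: T(13,10)=32670+12·1925=55770 | T(13,11)=1925+12·66=2717 | T(13,12)=66+12·1=78 | T(13,13)=1+12·0=1
Read c(13,10) = 55770, c(13,11) = 2717, c(13,12) = 78, c(13,13) = 1.

55770, 2717, 78, 1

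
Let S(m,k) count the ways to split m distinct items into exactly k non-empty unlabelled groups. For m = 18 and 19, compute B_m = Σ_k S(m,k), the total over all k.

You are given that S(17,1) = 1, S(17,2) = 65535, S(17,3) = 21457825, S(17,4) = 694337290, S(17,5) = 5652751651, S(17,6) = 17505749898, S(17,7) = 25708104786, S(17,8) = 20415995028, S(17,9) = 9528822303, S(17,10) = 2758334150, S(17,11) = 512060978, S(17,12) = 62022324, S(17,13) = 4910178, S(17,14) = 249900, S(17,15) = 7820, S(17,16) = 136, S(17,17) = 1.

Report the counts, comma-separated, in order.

682076806159, 5832742205057

i=18: T(18,1)=0+1·1=1 | T(18,2)=1+2·65535=131071 | T(18,3)=65535+3·21457825=64439010 | T(18,4)=21457825+4·694337290=2798806985 | T(18,5)=694337290+5·5652751651=28958095545 | T(18,6)=5652751651+6·17505749898=110687251039 | T(18,7)=17505749898+7·25708104786=197462483400 | T(18,8)=25708104786+8·20415995028=189036065010 | T(18,9)=20415995028+9·9528822303=106175395755 | T(18,10)=9528822303+10·2758334150=37112163803 | T(18,11)=2758334150+11·512060978=8391004908 | T(18,12)=512060978+12·62022324=1256328866 | T(18,13)=62022324+13·4910178=125854638 | T(18,14)=4910178+14·249900=8408778 | T(18,15)=249900+15·7820=367200 | T(18,16)=7820+16·136=9996 | T(18,17)=136+17·1=153 | T(18,18)=1+18·0=1
i=19: T(19,1)=0+1·1=1 | T(19,2)=1+2·131071=262143 | T(19,3)=131071+3·64439010=193448101 | T(19,4)=64439010+4·2798806985=11259666950 | T(19,5)=2798806985+5·28958095545=147589284710 | T(19,6)=28958095545+6·110687251039=693081601779 | T(19,7)=110687251039+7·197462483400=1492924634839 | T(19,8)=197462483400+8·189036065010=1709751003480 | T(19,9)=189036065010+9·106175395755=1144614626805 | T(19,10)=106175395755+10·37112163803=477297033785 | T(19,11)=37112163803+11·8391004908=129413217791 | T(19,12)=8391004908+12·1256328866=23466951300 | T(19,13)=1256328866+13·125854638=2892439160 | T(19,14)=125854638+14·8408778=243577530 | T(19,15)=8408778+15·367200=13916778 | T(19,16)=367200+16·9996=527136 | T(19,17)=9996+17·153=12597 | T(19,18)=153+18·1=171 | T(19,19)=1+19·0=1
B_18 = ΣS(18,k) = 1+131071+64439010+2798806985+28958095545+110687251039+197462483400+189036065010+106175395755+37112163803+8391004908+1256328866+125854638+8408778+367200+9996+153+1 = 682076806159
B_19 = ΣS(19,k) = 1+262143+193448101+11259666950+147589284710+693081601779+1492924634839+1709751003480+1144614626805+477297033785+129413217791+23466951300+2892439160+243577530+13916778+527136+12597+171+1 = 5832742205057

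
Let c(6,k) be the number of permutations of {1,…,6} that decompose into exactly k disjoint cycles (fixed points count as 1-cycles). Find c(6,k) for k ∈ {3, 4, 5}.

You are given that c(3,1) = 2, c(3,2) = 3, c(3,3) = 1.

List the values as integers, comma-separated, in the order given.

225, 85, 15

i=4: T(4,1)=0+3·2=6 | T(4,2)=2+3·3=11 | T(4,3)=3+3·1=6 | T(4,4)=1+3·0=1
i=5: T(5,2)=6+4·11=50 | T(5,3)=11+4·6=35 | T(5,4)=6+4·1=10 | T(5,5)=1+4·0=1
i=6: T(6,3)=50+5·35=225 | T(6,4)=35+5·10=85 | T(6,5)=10+5·1=15
Read c(6,3) = 225, c(6,4) = 85, c(6,5) = 15.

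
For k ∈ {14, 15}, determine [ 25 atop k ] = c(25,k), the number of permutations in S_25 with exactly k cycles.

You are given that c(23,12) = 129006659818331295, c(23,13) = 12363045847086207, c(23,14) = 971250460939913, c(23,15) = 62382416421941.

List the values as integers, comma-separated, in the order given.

1246200069070215000, 92446911376173550

i=24: T(24,13)=129006659818331295+23·12363045847086207=413356714301314056 | T(24,14)=12363045847086207+23·971250460939913=34701806448704206 | T(24,15)=971250460939913+23·62382416421941=2406046038644556
i=25: T(25,14)=413356714301314056+24·34701806448704206=1246200069070215000 | T(25,15)=34701806448704206+24·2406046038644556=92446911376173550
Read c(25,14) = 1246200069070215000, c(25,15) = 92446911376173550.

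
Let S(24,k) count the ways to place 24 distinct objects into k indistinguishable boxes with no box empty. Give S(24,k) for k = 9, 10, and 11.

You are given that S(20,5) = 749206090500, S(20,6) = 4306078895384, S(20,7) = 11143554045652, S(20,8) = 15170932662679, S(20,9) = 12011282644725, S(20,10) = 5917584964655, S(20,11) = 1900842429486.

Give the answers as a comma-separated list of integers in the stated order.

@21  (21,6):4306078895384·6+749206090500→26585679462804, (21,7):11143554045652·7+4306078895384→82310957214948, (21,8):15170932662679·8+11143554045652→132511015347084, (21,9):12011282644725·9+15170932662679→123272476465204, (21,10):5917584964655·10+12011282644725→71187132291275, (21,11):1900842429486·11+5917584964655→26826851689001
@22  (22,7):82310957214948·7+26585679462804→602762379967440, (22,8):132511015347084·8+82310957214948→1142399079991620, (22,9):123272476465204·9+132511015347084→1241963303533920, (22,10):71187132291275·10+123272476465204→835143799377954, (22,11):26826851689001·11+71187132291275→366282500870286
@23  (23,8):1142399079991620·8+602762379967440→9741955019900400, (23,9):1241963303533920·9+1142399079991620→12320068811796900, (23,10):835143799377954·10+1241963303533920→9593401297313460, (23,11):366282500870286·11+835143799377954→4864251308951100
@24  (24,9):12320068811796900·9+9741955019900400→120622574326072500, (24,10):9593401297313460·10+12320068811796900→108254081784931500, (24,11):4864251308951100·11+9593401297313460→63100165695775560
Read S(24,9) = 120622574326072500, S(24,10) = 108254081784931500, S(24,11) = 63100165695775560.

120622574326072500, 108254081784931500, 63100165695775560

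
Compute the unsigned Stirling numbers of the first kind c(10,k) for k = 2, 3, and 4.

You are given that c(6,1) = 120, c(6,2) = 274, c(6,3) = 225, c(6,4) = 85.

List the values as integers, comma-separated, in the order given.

row 7: T[7][1]=6·120+0=720  T[7][2]=6·274+120=1764  T[7][3]=6·225+274=1624  T[7][4]=6·85+225=735
row 8: T[8][1]=7·720+0=5040  T[8][2]=7·1764+720=13068  T[8][3]=7·1624+1764=13132  T[8][4]=7·735+1624=6769
row 9: T[9][1]=8·5040+0=40320  T[9][2]=8·13068+5040=109584  T[9][3]=8·13132+13068=118124  T[9][4]=8·6769+13132=67284
row 10: T[10][2]=9·109584+40320=1026576  T[10][3]=9·118124+109584=1172700  T[10][4]=9·67284+118124=723680
Read c(10,2) = 1026576, c(10,3) = 1172700, c(10,4) = 723680.

1026576, 1172700, 723680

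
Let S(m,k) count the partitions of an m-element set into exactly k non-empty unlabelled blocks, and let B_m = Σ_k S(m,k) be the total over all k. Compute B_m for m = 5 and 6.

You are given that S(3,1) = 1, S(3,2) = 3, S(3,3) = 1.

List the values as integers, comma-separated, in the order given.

[4] T[4,1]:1*1+0=1 · T[4,2]:2*3+1=7 · T[4,3]:3*1+3=6 · T[4,4]:4*0+1=1
[5] T[5,1]:1*1+0=1 · T[5,2]:2*7+1=15 · T[5,3]:3*6+7=25 · T[5,4]:4*1+6=10 · T[5,5]:5*0+1=1
[6] T[6,1]:1*1+0=1 · T[6,2]:2*15+1=31 · T[6,3]:3*25+15=90 · T[6,4]:4*10+25=65 · T[6,5]:5*1+10=15 · T[6,6]:6*0+1=1
B_5 = ΣS(5,k) = 1+15+25+10+1 = 52
B_6 = ΣS(6,k) = 1+31+90+65+15+1 = 203

52, 203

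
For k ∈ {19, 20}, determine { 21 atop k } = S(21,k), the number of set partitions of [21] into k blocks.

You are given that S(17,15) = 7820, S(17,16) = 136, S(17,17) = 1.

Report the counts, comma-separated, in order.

19285, 210

[18] T[18,16]:16*136+7820=9996 · T[18,17]:17*1+136=153 · T[18,18]:18*0+1=1
[19] T[19,17]:17*153+9996=12597 · T[19,18]:18*1+153=171 · T[19,19]:19*0+1=1
[20] T[20,18]:18*171+12597=15675 · T[20,19]:19*1+171=190 · T[20,20]:20*0+1=1
[21] T[21,19]:19*190+15675=19285 · T[21,20]:20*1+190=210
Read S(21,19) = 19285, S(21,20) = 210.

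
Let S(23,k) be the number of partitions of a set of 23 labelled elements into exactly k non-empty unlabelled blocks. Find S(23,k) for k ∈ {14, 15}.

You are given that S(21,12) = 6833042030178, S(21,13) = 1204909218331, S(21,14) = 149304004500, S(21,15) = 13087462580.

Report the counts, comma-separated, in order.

68629175807115, 8479404429331

[22] T[22,13]:13*1204909218331+6833042030178=22496861868481 · T[22,14]:14*149304004500+1204909218331=3295165281331 · T[22,15]:15*13087462580+149304004500=345615943200
[23] T[23,14]:14*3295165281331+22496861868481=68629175807115 · T[23,15]:15*345615943200+3295165281331=8479404429331
Read S(23,14) = 68629175807115, S(23,15) = 8479404429331.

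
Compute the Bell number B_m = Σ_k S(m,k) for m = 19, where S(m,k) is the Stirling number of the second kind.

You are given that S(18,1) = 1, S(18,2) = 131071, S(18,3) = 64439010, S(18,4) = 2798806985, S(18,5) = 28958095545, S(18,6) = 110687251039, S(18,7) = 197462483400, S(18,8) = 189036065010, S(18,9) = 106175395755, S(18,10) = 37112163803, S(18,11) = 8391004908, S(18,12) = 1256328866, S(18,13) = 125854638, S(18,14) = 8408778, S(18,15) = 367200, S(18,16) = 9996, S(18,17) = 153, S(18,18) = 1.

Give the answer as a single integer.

5832742205057

row 19: T[19][1]=1·1+0=1  T[19][2]=2·131071+1=262143  T[19][3]=3·64439010+131071=193448101  T[19][4]=4·2798806985+64439010=11259666950  T[19][5]=5·28958095545+2798806985=147589284710  T[19][6]=6·110687251039+28958095545=693081601779  T[19][7]=7·197462483400+110687251039=1492924634839  T[19][8]=8·189036065010+197462483400=1709751003480  T[19][9]=9·106175395755+189036065010=1144614626805  T[19][10]=10·37112163803+106175395755=477297033785  T[19][11]=11·8391004908+37112163803=129413217791  T[19][12]=12·1256328866+8391004908=23466951300  T[19][13]=13·125854638+1256328866=2892439160  T[19][14]=14·8408778+125854638=243577530  T[19][15]=15·367200+8408778=13916778  T[19][16]=16·9996+367200=527136  T[19][17]=17·153+9996=12597  T[19][18]=18·1+153=171  T[19][19]=19·0+1=1
B_19 = ΣS(19,k) = 1+262143+193448101+11259666950+147589284710+693081601779+1492924634839+1709751003480+1144614626805+477297033785+129413217791+23466951300+2892439160+243577530+13916778+527136+12597+171+1 = 5832742205057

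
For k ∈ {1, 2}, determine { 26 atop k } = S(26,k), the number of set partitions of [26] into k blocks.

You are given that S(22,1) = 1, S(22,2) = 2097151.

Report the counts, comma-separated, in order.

1, 33554431

[23] T[23,1]:1*1+0=1 · T[23,2]:2*2097151+1=4194303
[24] T[24,1]:1*1+0=1 · T[24,2]:2*4194303+1=8388607
[25] T[25,1]:1*1+0=1 · T[25,2]:2*8388607+1=16777215
[26] T[26,1]:1*1+0=1 · T[26,2]:2*16777215+1=33554431
Read S(26,1) = 1, S(26,2) = 33554431.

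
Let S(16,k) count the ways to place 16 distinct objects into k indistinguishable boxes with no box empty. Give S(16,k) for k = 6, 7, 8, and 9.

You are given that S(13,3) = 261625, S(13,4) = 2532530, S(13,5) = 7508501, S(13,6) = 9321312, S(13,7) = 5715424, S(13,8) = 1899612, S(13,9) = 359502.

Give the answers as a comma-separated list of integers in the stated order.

row 14: T[14][4]=4·2532530+261625=10391745  T[14][5]=5·7508501+2532530=40075035  T[14][6]=6·9321312+7508501=63436373  T[14][7]=7·5715424+9321312=49329280  T[14][8]=8·1899612+5715424=20912320  T[14][9]=9·359502+1899612=5135130
row 15: T[15][5]=5·40075035+10391745=210766920  T[15][6]=6·63436373+40075035=420693273  T[15][7]=7·49329280+63436373=408741333  T[15][8]=8·20912320+49329280=216627840  T[15][9]=9·5135130+20912320=67128490
row 16: T[16][6]=6·420693273+210766920=2734926558  T[16][7]=7·408741333+420693273=3281882604  T[16][8]=8·216627840+408741333=2141764053  T[16][9]=9·67128490+216627840=820784250
Read S(16,6) = 2734926558, S(16,7) = 3281882604, S(16,8) = 2141764053, S(16,9) = 820784250.

2734926558, 3281882604, 2141764053, 820784250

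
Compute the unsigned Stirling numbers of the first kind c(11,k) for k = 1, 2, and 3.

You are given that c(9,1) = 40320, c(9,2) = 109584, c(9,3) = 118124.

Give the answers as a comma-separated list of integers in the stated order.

@10  (10,1):40320·9+0→362880, (10,2):109584·9+40320→1026576, (10,3):118124·9+109584→1172700
@11  (11,1):362880·10+0→3628800, (11,2):1026576·10+362880→10628640, (11,3):1172700·10+1026576→12753576
Read c(11,1) = 3628800, c(11,2) = 10628640, c(11,3) = 12753576.

3628800, 10628640, 12753576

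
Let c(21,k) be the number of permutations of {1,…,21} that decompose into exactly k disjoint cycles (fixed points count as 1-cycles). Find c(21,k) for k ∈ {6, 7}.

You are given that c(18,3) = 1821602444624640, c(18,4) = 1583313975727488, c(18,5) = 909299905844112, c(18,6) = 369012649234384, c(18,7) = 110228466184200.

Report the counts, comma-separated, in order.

3599979517947607200, 1206647803780373360

row 19: T[19][4]=18·1583313975727488+1821602444624640=30321254007719424  T[19][5]=18·909299905844112+1583313975727488=17950712280921504  T[19][6]=18·369012649234384+909299905844112=7551527592063024  T[19][7]=18·110228466184200+369012649234384=2353125040549984
row 20: T[20][5]=19·17950712280921504+30321254007719424=371384787345228000  T[20][6]=19·7551527592063024+17950712280921504=161429736530118960  T[20][7]=19·2353125040549984+7551527592063024=52260903362512720
row 21: T[21][6]=20·161429736530118960+371384787345228000=3599979517947607200  T[21][7]=20·52260903362512720+161429736530118960=1206647803780373360
Read c(21,6) = 3599979517947607200, c(21,7) = 1206647803780373360.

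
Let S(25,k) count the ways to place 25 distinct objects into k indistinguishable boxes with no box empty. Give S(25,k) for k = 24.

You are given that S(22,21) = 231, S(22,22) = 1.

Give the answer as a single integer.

@23  (23,22):1·22+231→253, (23,23):0·23+1→1
@24  (24,23):1·23+253→276, (24,24):0·24+1→1
@25  (25,24):1·24+276→300
Read S(25,24) = 300.

300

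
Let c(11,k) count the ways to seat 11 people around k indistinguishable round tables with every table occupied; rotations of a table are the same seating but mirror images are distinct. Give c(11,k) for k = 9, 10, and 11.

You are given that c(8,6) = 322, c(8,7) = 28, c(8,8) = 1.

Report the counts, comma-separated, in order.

row 9: T[9][7]=8·28+322=546  T[9][8]=8·1+28=36  T[9][9]=8·0+1=1
row 10: T[10][8]=9·36+546=870  T[10][9]=9·1+36=45  T[10][10]=9·0+1=1
row 11: T[11][9]=10·45+870=1320  T[11][10]=10·1+45=55  T[11][11]=10·0+1=1
Read c(11,9) = 1320, c(11,10) = 55, c(11,11) = 1.

1320, 55, 1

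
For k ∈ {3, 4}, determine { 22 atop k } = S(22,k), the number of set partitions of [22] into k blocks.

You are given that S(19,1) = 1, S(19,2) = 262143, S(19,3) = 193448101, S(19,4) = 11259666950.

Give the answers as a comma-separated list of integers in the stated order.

5228079450, 727778623825

r20: T_20,1=1×1+0=1; T_20,2=2×262143+1=524287; T_20,3=3×193448101+262143=580606446; T_20,4=4×11259666950+193448101=45232115901
r21: T_21,2=2×524287+1=1048575; T_21,3=3×580606446+524287=1742343625; T_21,4=4×45232115901+580606446=181509070050
r22: T_22,3=3×1742343625+1048575=5228079450; T_22,4=4×181509070050+1742343625=727778623825
Read S(22,3) = 5228079450, S(22,4) = 727778623825.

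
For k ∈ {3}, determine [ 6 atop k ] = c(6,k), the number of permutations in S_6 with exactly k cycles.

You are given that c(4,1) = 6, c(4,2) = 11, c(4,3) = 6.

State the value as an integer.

@5  (5,2):11·4+6→50, (5,3):6·4+11→35
@6  (6,3):35·5+50→225
Read c(6,3) = 225.

225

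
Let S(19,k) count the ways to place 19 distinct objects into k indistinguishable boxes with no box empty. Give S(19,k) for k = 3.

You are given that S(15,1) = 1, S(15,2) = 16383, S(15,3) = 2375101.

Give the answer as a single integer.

[16] T[16,1]:1*1+0=1 · T[16,2]:2*16383+1=32767 · T[16,3]:3*2375101+16383=7141686
[17] T[17,1]:1*1+0=1 · T[17,2]:2*32767+1=65535 · T[17,3]:3*7141686+32767=21457825
[18] T[18,2]:2*65535+1=131071 · T[18,3]:3*21457825+65535=64439010
[19] T[19,3]:3*64439010+131071=193448101
Read S(19,3) = 193448101.

193448101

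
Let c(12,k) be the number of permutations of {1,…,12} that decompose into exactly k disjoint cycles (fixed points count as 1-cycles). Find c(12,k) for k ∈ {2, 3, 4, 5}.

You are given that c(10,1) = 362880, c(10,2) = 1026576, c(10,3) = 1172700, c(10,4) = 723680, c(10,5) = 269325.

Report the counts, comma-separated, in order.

120543840, 150917976, 105258076, 45995730

i=11: T(11,1)=0+10·362880=3628800 | T(11,2)=362880+10·1026576=10628640 | T(11,3)=1026576+10·1172700=12753576 | T(11,4)=1172700+10·723680=8409500 | T(11,5)=723680+10·269325=3416930
i=12: T(12,2)=3628800+11·10628640=120543840 | T(12,3)=10628640+11·12753576=150917976 | T(12,4)=12753576+11·8409500=105258076 | T(12,5)=8409500+11·3416930=45995730
Read c(12,2) = 120543840, c(12,3) = 150917976, c(12,4) = 105258076, c(12,5) = 45995730.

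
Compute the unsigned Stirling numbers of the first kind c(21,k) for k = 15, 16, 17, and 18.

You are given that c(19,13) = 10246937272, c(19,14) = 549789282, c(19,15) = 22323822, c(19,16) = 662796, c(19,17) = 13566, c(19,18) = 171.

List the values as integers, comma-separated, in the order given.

40171771630, 1672280820, 53327946, 1256850

@20  (20,14):549789282·19+10246937272→20692933630, (20,15):22323822·19+549789282→973941900, (20,16):662796·19+22323822→34916946, (20,17):13566·19+662796→920550, (20,18):171·19+13566→16815
@21  (21,15):973941900·20+20692933630→40171771630, (21,16):34916946·20+973941900→1672280820, (21,17):920550·20+34916946→53327946, (21,18):16815·20+920550→1256850
Read c(21,15) = 40171771630, c(21,16) = 1672280820, c(21,17) = 53327946, c(21,18) = 1256850.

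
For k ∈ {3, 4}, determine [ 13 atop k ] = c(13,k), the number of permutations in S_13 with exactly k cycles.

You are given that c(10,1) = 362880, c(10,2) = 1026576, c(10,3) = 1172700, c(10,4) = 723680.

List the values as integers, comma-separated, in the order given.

r11: T_11,1=10×362880+0=3628800; T_11,2=10×1026576+362880=10628640; T_11,3=10×1172700+1026576=12753576; T_11,4=10×723680+1172700=8409500
r12: T_12,2=11×10628640+3628800=120543840; T_12,3=11×12753576+10628640=150917976; T_12,4=11×8409500+12753576=105258076
r13: T_13,3=12×150917976+120543840=1931559552; T_13,4=12×105258076+150917976=1414014888
Read c(13,3) = 1931559552, c(13,4) = 1414014888.

1931559552, 1414014888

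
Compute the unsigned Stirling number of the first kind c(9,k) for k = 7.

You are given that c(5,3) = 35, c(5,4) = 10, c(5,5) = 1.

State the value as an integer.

[6] T[6,4]:5*10+35=85 · T[6,5]:5*1+10=15 · T[6,6]:5*0+1=1
[7] T[7,5]:6*15+85=175 · T[7,6]:6*1+15=21 · T[7,7]:6*0+1=1
[8] T[8,6]:7*21+175=322 · T[8,7]:7*1+21=28
[9] T[9,7]:8*28+322=546
Read c(9,7) = 546.

546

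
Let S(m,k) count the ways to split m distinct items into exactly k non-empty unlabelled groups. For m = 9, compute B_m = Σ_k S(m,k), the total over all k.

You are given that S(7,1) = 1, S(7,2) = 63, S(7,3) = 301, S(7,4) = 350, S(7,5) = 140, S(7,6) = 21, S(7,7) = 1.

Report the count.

21147

row 8: T[8][1]=1·1+0=1  T[8][2]=2·63+1=127  T[8][3]=3·301+63=966  T[8][4]=4·350+301=1701  T[8][5]=5·140+350=1050  T[8][6]=6·21+140=266  T[8][7]=7·1+21=28  T[8][8]=8·0+1=1
row 9: T[9][1]=1·1+0=1  T[9][2]=2·127+1=255  T[9][3]=3·966+127=3025  T[9][4]=4·1701+966=7770  T[9][5]=5·1050+1701=6951  T[9][6]=6·266+1050=2646  T[9][7]=7·28+266=462  T[9][8]=8·1+28=36  T[9][9]=9·0+1=1
B_9 = ΣS(9,k) = 1+255+3025+7770+6951+2646+462+36+1 = 21147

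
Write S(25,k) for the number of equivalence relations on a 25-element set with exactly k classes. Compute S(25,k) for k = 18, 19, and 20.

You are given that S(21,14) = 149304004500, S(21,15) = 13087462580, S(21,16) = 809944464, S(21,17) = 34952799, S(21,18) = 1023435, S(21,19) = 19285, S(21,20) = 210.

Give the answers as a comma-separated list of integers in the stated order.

3275678594925, 166218969675, 6220194750

@22  (22,15):13087462580·15+149304004500→345615943200, (22,16):809944464·16+13087462580→26046574004, (22,17):34952799·17+809944464→1404142047, (22,18):1023435·18+34952799→53374629, (22,19):19285·19+1023435→1389850, (22,20):210·20+19285→23485
@23  (23,16):26046574004·16+345615943200→762361127264, (23,17):1404142047·17+26046574004→49916988803, (23,18):53374629·18+1404142047→2364885369, (23,19):1389850·19+53374629→79781779, (23,20):23485·20+1389850→1859550
@24  (24,17):49916988803·17+762361127264→1610949936915, (24,18):2364885369·18+49916988803→92484925445, (24,19):79781779·19+2364885369→3880739170, (24,20):1859550·20+79781779→116972779
@25  (25,18):92484925445·18+1610949936915→3275678594925, (25,19):3880739170·19+92484925445→166218969675, (25,20):116972779·20+3880739170→6220194750
Read S(25,18) = 3275678594925, S(25,19) = 166218969675, S(25,20) = 6220194750.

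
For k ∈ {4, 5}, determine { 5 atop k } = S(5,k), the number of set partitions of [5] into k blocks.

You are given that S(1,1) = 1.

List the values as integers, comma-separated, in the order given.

10, 1

@2  (2,1):1·1+0→1, (2,2):0·2+1→1
@3  (3,2):1·2+1→3, (3,3):0·3+1→1
@4  (4,3):1·3+3→6, (4,4):0·4+1→1
@5  (5,4):1·4+6→10, (5,5):0·5+1→1
Read S(5,4) = 10, S(5,5) = 1.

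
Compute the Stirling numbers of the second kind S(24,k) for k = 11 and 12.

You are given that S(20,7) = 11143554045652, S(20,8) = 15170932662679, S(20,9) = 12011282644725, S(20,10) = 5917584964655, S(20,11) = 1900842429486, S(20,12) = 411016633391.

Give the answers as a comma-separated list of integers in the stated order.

i=21: T(21,8)=11143554045652+8·15170932662679=132511015347084 | T(21,9)=15170932662679+9·12011282644725=123272476465204 | T(21,10)=12011282644725+10·5917584964655=71187132291275 | T(21,11)=5917584964655+11·1900842429486=26826851689001 | T(21,12)=1900842429486+12·411016633391=6833042030178
i=22: T(22,9)=132511015347084+9·123272476465204=1241963303533920 | T(22,10)=123272476465204+10·71187132291275=835143799377954 | T(22,11)=71187132291275+11·26826851689001=366282500870286 | T(22,12)=26826851689001+12·6833042030178=108823356051137
i=23: T(23,10)=1241963303533920+10·835143799377954=9593401297313460 | T(23,11)=835143799377954+11·366282500870286=4864251308951100 | T(23,12)=366282500870286+12·108823356051137=1672162773483930
i=24: T(24,11)=9593401297313460+11·4864251308951100=63100165695775560 | T(24,12)=4864251308951100+12·1672162773483930=24930204590758260
Read S(24,11) = 63100165695775560, S(24,12) = 24930204590758260.

63100165695775560, 24930204590758260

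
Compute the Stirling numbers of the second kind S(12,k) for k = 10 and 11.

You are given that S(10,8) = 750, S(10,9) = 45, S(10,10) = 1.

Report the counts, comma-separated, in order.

[11] T[11,9]:9*45+750=1155 · T[11,10]:10*1+45=55 · T[11,11]:11*0+1=1
[12] T[12,10]:10*55+1155=1705 · T[12,11]:11*1+55=66
Read S(12,10) = 1705, S(12,11) = 66.

1705, 66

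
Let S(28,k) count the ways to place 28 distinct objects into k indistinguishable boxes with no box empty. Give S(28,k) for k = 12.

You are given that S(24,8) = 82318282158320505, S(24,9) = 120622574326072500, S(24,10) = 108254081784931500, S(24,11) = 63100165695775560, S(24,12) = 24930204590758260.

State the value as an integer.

985397416171213883565

@25  (25,9):120622574326072500·9+82318282158320505→1167921451092973005, (25,10):108254081784931500·10+120622574326072500→1203163392175387500, (25,11):63100165695775560·11+108254081784931500→802355904438462660, (25,12):24930204590758260·12+63100165695775560→362262620784874680
@26  (26,10):1203163392175387500·10+1167921451092973005→13199555372846848005, (26,11):802355904438462660·11+1203163392175387500→10029078340998476760, (26,12):362262620784874680·12+802355904438462660→5149507353856958820
@27  (27,11):10029078340998476760·11+13199555372846848005→123519417123830092365, (27,12):5149507353856958820·12+10029078340998476760→71823166587281982600
@28  (28,12):71823166587281982600·12+123519417123830092365→985397416171213883565
Read S(28,12) = 985397416171213883565.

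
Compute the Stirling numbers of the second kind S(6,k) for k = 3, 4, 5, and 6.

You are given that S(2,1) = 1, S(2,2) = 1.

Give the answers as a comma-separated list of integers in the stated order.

[3] T[3,1]:1*1+0=1 · T[3,2]:2*1+1=3 · T[3,3]:3*0+1=1
[4] T[4,1]:1*1+0=1 · T[4,2]:2*3+1=7 · T[4,3]:3*1+3=6 · T[4,4]:4*0+1=1
[5] T[5,2]:2*7+1=15 · T[5,3]:3*6+7=25 · T[5,4]:4*1+6=10 · T[5,5]:5*0+1=1
[6] T[6,3]:3*25+15=90 · T[6,4]:4*10+25=65 · T[6,5]:5*1+10=15 · T[6,6]:6*0+1=1
Read S(6,3) = 90, S(6,4) = 65, S(6,5) = 15, S(6,6) = 1.

90, 65, 15, 1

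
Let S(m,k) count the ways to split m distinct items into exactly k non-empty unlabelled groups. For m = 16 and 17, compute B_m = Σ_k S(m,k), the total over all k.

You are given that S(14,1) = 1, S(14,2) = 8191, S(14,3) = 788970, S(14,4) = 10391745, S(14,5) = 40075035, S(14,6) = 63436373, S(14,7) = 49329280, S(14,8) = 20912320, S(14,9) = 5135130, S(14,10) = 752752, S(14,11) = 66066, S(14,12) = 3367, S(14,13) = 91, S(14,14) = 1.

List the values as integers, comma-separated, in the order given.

10480142147, 82864869804

i=15: T(15,1)=0+1·1=1 | T(15,2)=1+2·8191=16383 | T(15,3)=8191+3·788970=2375101 | T(15,4)=788970+4·10391745=42355950 | T(15,5)=10391745+5·40075035=210766920 | T(15,6)=40075035+6·63436373=420693273 | T(15,7)=63436373+7·49329280=408741333 | T(15,8)=49329280+8·20912320=216627840 | T(15,9)=20912320+9·5135130=67128490 | T(15,10)=5135130+10·752752=12662650 | T(15,11)=752752+11·66066=1479478 | T(15,12)=66066+12·3367=106470 | T(15,13)=3367+13·91=4550 | T(15,14)=91+14·1=105 | T(15,15)=1+15·0=1
i=16: T(16,1)=0+1·1=1 | T(16,2)=1+2·16383=32767 | T(16,3)=16383+3·2375101=7141686 | T(16,4)=2375101+4·42355950=171798901 | T(16,5)=42355950+5·210766920=1096190550 | T(16,6)=210766920+6·420693273=2734926558 | T(16,7)=420693273+7·408741333=3281882604 | T(16,8)=408741333+8·216627840=2141764053 | T(16,9)=216627840+9·67128490=820784250 | T(16,10)=67128490+10·12662650=193754990 | T(16,11)=12662650+11·1479478=28936908 | T(16,12)=1479478+12·106470=2757118 | T(16,13)=106470+13·4550=165620 | T(16,14)=4550+14·105=6020 | T(16,15)=105+15·1=120 | T(16,16)=1+16·0=1
i=17: T(17,1)=0+1·1=1 | T(17,2)=1+2·32767=65535 | T(17,3)=32767+3·7141686=21457825 | T(17,4)=7141686+4·171798901=694337290 | T(17,5)=171798901+5·1096190550=5652751651 | T(17,6)=1096190550+6·2734926558=17505749898 | T(17,7)=2734926558+7·3281882604=25708104786 | T(17,8)=3281882604+8·2141764053=20415995028 | T(17,9)=2141764053+9·820784250=9528822303 | T(17,10)=820784250+10·193754990=2758334150 | T(17,11)=193754990+11·28936908=512060978 | T(17,12)=28936908+12·2757118=62022324 | T(17,13)=2757118+13·165620=4910178 | T(17,14)=165620+14·6020=249900 | T(17,15)=6020+15·120=7820 | T(17,16)=120+16·1=136 | T(17,17)=1+17·0=1
B_16 = ΣS(16,k) = 1+32767+7141686+171798901+1096190550+2734926558+3281882604+2141764053+820784250+193754990+28936908+2757118+165620+6020+120+1 = 10480142147
B_17 = ΣS(17,k) = 1+65535+21457825+694337290+5652751651+17505749898+25708104786+20415995028+9528822303+2758334150+512060978+62022324+4910178+249900+7820+136+1 = 82864869804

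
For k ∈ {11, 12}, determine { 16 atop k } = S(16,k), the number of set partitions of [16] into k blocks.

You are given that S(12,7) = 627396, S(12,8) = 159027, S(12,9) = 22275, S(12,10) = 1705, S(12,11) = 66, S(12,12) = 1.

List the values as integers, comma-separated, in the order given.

i=13: T(13,8)=627396+8·159027=1899612 | T(13,9)=159027+9·22275=359502 | T(13,10)=22275+10·1705=39325 | T(13,11)=1705+11·66=2431 | T(13,12)=66+12·1=78
i=14: T(14,9)=1899612+9·359502=5135130 | T(14,10)=359502+10·39325=752752 | T(14,11)=39325+11·2431=66066 | T(14,12)=2431+12·78=3367
i=15: T(15,10)=5135130+10·752752=12662650 | T(15,11)=752752+11·66066=1479478 | T(15,12)=66066+12·3367=106470
i=16: T(16,11)=12662650+11·1479478=28936908 | T(16,12)=1479478+12·106470=2757118
Read S(16,11) = 28936908, S(16,12) = 2757118.

28936908, 2757118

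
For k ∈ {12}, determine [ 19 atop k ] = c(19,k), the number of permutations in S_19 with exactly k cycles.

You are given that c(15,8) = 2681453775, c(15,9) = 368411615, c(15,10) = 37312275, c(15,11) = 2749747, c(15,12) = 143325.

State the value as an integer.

147560703732

@16  (16,9):368411615·15+2681453775→8207628000, (16,10):37312275·15+368411615→928095740, (16,11):2749747·15+37312275→78558480, (16,12):143325·15+2749747→4899622
@17  (17,10):928095740·16+8207628000→23057159840, (17,11):78558480·16+928095740→2185031420, (17,12):4899622·16+78558480→156952432
@18  (18,11):2185031420·17+23057159840→60202693980, (18,12):156952432·17+2185031420→4853222764
@19  (19,12):4853222764·18+60202693980→147560703732
Read c(19,12) = 147560703732.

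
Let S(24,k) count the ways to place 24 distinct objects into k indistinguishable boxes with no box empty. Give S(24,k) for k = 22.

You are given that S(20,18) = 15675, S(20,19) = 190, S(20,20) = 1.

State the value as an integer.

row 21: T[21][19]=19·190+15675=19285  T[21][20]=20·1+190=210  T[21][21]=21·0+1=1
row 22: T[22][20]=20·210+19285=23485  T[22][21]=21·1+210=231  T[22][22]=22·0+1=1
row 23: T[23][21]=21·231+23485=28336  T[23][22]=22·1+231=253
row 24: T[24][22]=22·253+28336=33902
Read S(24,22) = 33902.

33902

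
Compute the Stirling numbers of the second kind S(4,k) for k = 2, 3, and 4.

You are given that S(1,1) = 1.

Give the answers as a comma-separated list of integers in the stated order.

7, 6, 1

[2] T[2,1]:1*1+0=1 · T[2,2]:2*0+1=1
[3] T[3,1]:1*1+0=1 · T[3,2]:2*1+1=3 · T[3,3]:3*0+1=1
[4] T[4,2]:2*3+1=7 · T[4,3]:3*1+3=6 · T[4,4]:4*0+1=1
Read S(4,2) = 7, S(4,3) = 6, S(4,4) = 1.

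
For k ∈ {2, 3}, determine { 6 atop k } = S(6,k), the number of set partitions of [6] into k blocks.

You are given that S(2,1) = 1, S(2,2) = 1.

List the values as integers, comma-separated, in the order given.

@3  (3,1):1·1+0→1, (3,2):1·2+1→3, (3,3):0·3+1→1
@4  (4,1):1·1+0→1, (4,2):3·2+1→7, (4,3):1·3+3→6
@5  (5,1):1·1+0→1, (5,2):7·2+1→15, (5,3):6·3+7→25
@6  (6,2):15·2+1→31, (6,3):25·3+15→90
Read S(6,2) = 31, S(6,3) = 90.

31, 90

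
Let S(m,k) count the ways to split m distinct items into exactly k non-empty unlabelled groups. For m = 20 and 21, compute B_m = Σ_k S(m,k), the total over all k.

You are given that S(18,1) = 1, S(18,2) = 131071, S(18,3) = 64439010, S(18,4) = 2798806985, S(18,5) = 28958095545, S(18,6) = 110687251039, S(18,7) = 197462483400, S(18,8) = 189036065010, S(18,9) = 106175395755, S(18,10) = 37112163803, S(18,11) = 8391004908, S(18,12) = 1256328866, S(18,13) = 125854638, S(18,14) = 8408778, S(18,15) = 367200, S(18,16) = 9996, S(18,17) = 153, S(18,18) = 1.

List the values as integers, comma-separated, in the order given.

51724158235372, 474869816156751

r19: T_19,1=1×1+0=1; T_19,2=2×131071+1=262143; T_19,3=3×64439010+131071=193448101; T_19,4=4×2798806985+64439010=11259666950; T_19,5=5×28958095545+2798806985=147589284710; T_19,6=6×110687251039+28958095545=693081601779; T_19,7=7×197462483400+110687251039=1492924634839; T_19,8=8×189036065010+197462483400=1709751003480; T_19,9=9×106175395755+189036065010=1144614626805; T_19,10=10×37112163803+106175395755=477297033785; T_19,11=11×8391004908+37112163803=129413217791; T_19,12=12×1256328866+8391004908=23466951300; T_19,13=13×125854638+1256328866=2892439160; T_19,14=14×8408778+125854638=243577530; T_19,15=15×367200+8408778=13916778; T_19,16=16×9996+367200=527136; T_19,17=17×153+9996=12597; T_19,18=18×1+153=171; T_19,19=19×0+1=1
r20: T_20,1=1×1+0=1; T_20,2=2×262143+1=524287; T_20,3=3×193448101+262143=580606446; T_20,4=4×11259666950+193448101=45232115901; T_20,5=5×147589284710+11259666950=749206090500; T_20,6=6×693081601779+147589284710=4306078895384; T_20,7=7×1492924634839+693081601779=11143554045652; T_20,8=8×1709751003480+1492924634839=15170932662679; T_20,9=9×1144614626805+1709751003480=12011282644725; T_20,10=10×477297033785+1144614626805=5917584964655; T_20,11=11×129413217791+477297033785=1900842429486; T_20,12=12×23466951300+129413217791=411016633391; T_20,13=13×2892439160+23466951300=61068660380; T_20,14=14×243577530+2892439160=6302524580; T_20,15=15×13916778+243577530=452329200; T_20,16=16×527136+13916778=22350954; T_20,17=17×12597+527136=741285; T_20,18=18×171+12597=15675; T_20,19=19×1+171=190; T_20,20=20×0+1=1
r21: T_21,1=1×1+0=1; T_21,2=2×524287+1=1048575; T_21,3=3×580606446+524287=1742343625; T_21,4=4×45232115901+580606446=181509070050; T_21,5=5×749206090500+45232115901=3791262568401; T_21,6=6×4306078895384+749206090500=26585679462804; T_21,7=7×11143554045652+4306078895384=82310957214948; T_21,8=8×15170932662679+11143554045652=132511015347084; T_21,9=9×12011282644725+15170932662679=123272476465204; T_21,10=10×5917584964655+12011282644725=71187132291275; T_21,11=11×1900842429486+5917584964655=26826851689001; T_21,12=12×411016633391+1900842429486=6833042030178; T_21,13=13×61068660380+411016633391=1204909218331; T_21,14=14×6302524580+61068660380=149304004500; T_21,15=15×452329200+6302524580=13087462580; T_21,16=16×22350954+452329200=809944464; T_21,17=17×741285+22350954=34952799; T_21,18=18×15675+741285=1023435; T_21,19=19×190+15675=19285; T_21,20=20×1+190=210; T_21,21=21×0+1=1
B_20 = ΣS(20,k) = 1+524287+580606446+45232115901+749206090500+4306078895384+11143554045652+15170932662679+12011282644725+5917584964655+1900842429486+411016633391+61068660380+6302524580+452329200+22350954+741285+15675+190+1 = 51724158235372
B_21 = ΣS(21,k) = 1+1048575+1742343625+181509070050+3791262568401+26585679462804+82310957214948+132511015347084+123272476465204+71187132291275+26826851689001+6833042030178+1204909218331+149304004500+13087462580+809944464+34952799+1023435+19285+210+1 = 474869816156751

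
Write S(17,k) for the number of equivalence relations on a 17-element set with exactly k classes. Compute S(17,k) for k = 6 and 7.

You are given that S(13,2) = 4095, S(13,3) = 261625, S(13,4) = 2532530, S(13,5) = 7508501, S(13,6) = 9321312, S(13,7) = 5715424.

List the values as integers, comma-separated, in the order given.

i=14: T(14,3)=4095+3·261625=788970 | T(14,4)=261625+4·2532530=10391745 | T(14,5)=2532530+5·7508501=40075035 | T(14,6)=7508501+6·9321312=63436373 | T(14,7)=9321312+7·5715424=49329280
i=15: T(15,4)=788970+4·10391745=42355950 | T(15,5)=10391745+5·40075035=210766920 | T(15,6)=40075035+6·63436373=420693273 | T(15,7)=63436373+7·49329280=408741333
i=16: T(16,5)=42355950+5·210766920=1096190550 | T(16,6)=210766920+6·420693273=2734926558 | T(16,7)=420693273+7·408741333=3281882604
i=17: T(17,6)=1096190550+6·2734926558=17505749898 | T(17,7)=2734926558+7·3281882604=25708104786
Read S(17,6) = 17505749898, S(17,7) = 25708104786.

17505749898, 25708104786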